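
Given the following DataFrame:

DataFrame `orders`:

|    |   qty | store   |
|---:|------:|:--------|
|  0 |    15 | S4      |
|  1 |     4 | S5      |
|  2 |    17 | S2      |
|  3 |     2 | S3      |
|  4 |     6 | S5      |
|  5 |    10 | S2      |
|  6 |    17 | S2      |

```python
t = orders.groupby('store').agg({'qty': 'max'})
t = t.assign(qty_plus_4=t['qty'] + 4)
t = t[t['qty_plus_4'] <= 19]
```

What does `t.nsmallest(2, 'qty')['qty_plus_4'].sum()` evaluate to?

16

group by store, max of qty:
       qty
store     
S2      17
S3       2
S4      15
S5       6
add column qty_plus_4 = t['qty'] + 4:
       qty  qty_plus_4
store                 
S2      17          21
S3       2           6
S4      15          19
S5       6          10
filter rows where qty_plus_4 <= 19:
       qty  qty_plus_4
store                 
S3       2           6
S4      15          19
S5       6          10
take 2 rows with smallest qty:
       qty  qty_plus_4
store                 
S3       2           6
S5       6          10
Reading off the sum of column 'qty_plus_4', we get 16.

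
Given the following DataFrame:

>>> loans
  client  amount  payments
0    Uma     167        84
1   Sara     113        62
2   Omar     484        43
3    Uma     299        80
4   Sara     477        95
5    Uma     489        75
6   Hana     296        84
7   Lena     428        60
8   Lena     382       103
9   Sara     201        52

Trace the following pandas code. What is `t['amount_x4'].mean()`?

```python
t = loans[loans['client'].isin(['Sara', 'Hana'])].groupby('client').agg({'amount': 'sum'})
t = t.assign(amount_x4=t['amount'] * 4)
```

filter rows where client in ['Sara', 'Hana']:
  client  amount  payments
1   Sara     113        62
4   Sara     477        95
6   Hana     296        84
9   Sara     201        52
group by client, sum of amount:
        amount
client        
Hana       296
Sara       791
add column amount_x4 = t['amount'] * 4:
        amount  amount_x4
client                   
Hana       296       1184
Sara       791       3164
So mean() = 2174.0.

2174.0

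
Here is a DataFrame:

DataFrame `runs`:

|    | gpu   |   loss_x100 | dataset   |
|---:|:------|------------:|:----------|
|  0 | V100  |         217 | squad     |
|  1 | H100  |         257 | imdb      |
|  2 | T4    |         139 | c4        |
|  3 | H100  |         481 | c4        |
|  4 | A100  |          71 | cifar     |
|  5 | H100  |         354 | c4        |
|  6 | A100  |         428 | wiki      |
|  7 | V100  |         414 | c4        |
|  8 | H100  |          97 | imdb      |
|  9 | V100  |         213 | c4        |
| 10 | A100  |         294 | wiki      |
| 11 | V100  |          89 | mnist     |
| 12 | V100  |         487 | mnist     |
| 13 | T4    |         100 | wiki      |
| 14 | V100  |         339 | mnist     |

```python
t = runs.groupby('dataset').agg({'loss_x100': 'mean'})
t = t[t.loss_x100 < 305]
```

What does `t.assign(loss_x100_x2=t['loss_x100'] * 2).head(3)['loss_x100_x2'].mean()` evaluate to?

310.0

group by dataset, mean of loss_x100:
         loss_x100
dataset           
c4           320.2
cifar         71.0
imdb         177.0
mnist        305.0
squad        217.0
wiki         274.0
filter rows where loss_x100 < 305:
         loss_x100
dataset           
cifar         71.0
imdb         177.0
squad        217.0
wiki         274.0
add column loss_x100_x2 = t['loss_x100'] * 2:
         loss_x100  loss_x100_x2
dataset                         
cifar         71.0         142.0
imdb         177.0         354.0
squad        217.0         434.0
wiki         274.0         548.0
take first 3 rows:
         loss_x100  loss_x100_x2
dataset                         
cifar         71.0         142.0
imdb         177.0         354.0
squad        217.0         434.0
Finally, mean of column 'loss_x100_x2' = 310.0.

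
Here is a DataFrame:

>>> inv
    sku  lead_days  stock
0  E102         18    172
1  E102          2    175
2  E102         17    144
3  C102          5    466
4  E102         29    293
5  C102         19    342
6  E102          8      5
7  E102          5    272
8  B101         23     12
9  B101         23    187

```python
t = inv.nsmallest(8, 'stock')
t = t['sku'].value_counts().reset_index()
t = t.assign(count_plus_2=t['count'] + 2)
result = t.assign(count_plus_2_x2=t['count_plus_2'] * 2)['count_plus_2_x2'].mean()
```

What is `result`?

12.0

take 8 rows with smallest stock:
    sku  lead_days  stock
6  E102          8      5
8  B101         23     12
2  E102         17    144
0  E102         18    172
1  E102          2    175
9  B101         23    187
7  E102          5    272
4  E102         29    293
value_counts of sku:
sku
E102    6
B101    2
Name: count, dtype: int64
reset_index():
    sku  count
0  E102      6
1  B101      2
add column count_plus_2 = t['count'] + 2:
    sku  count  count_plus_2
0  E102      6             8
1  B101      2             4
add column count_plus_2_x2 = t['count_plus_2'] * 2:
    sku  count  count_plus_2  count_plus_2_x2
0  E102      6             8               16
1  B101      2             4                8
Hence 12.0.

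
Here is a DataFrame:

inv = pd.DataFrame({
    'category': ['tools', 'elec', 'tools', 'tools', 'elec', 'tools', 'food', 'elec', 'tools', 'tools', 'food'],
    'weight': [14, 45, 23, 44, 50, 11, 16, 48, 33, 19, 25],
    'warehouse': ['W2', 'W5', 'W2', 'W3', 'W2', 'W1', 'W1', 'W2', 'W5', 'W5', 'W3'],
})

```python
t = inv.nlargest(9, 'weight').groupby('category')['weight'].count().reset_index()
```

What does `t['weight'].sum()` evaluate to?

9

take 9 rows with largest weight:
   category  weight warehouse
4      elec      50        W2
7      elec      48        W2
1      elec      45        W5
3     tools      44        W3
8     tools      33        W5
10     food      25        W3
2     tools      23        W2
9     tools      19        W5
6      food      16        W1
group by category, count of weight:
category
elec     3
food     2
tools    4
Name: weight, dtype: int64
reset_index():
  category  weight
0     elec       3
1     food       2
2    tools       4
The sum of column 'weight' is 9.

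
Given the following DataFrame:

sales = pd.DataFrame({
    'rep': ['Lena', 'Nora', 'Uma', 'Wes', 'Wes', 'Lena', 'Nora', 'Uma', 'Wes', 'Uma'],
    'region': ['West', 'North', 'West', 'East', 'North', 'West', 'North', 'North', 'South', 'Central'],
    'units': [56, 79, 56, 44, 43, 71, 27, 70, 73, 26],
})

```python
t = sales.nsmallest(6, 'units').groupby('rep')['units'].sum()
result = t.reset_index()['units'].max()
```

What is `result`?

87

take 6 rows with smallest units:
    rep   region  units
9   Uma  Central     26
6  Nora    North     27
4   Wes    North     43
3   Wes     East     44
0  Lena     West     56
2   Uma     West     56
group by rep, sum of units:
rep
Lena    56
Nora    27
Uma     82
Wes     87
Name: units, dtype: int64
reset_index():
    rep  units
0  Lena     56
1  Nora     27
2   Uma     82
3   Wes     87
So max() = 87.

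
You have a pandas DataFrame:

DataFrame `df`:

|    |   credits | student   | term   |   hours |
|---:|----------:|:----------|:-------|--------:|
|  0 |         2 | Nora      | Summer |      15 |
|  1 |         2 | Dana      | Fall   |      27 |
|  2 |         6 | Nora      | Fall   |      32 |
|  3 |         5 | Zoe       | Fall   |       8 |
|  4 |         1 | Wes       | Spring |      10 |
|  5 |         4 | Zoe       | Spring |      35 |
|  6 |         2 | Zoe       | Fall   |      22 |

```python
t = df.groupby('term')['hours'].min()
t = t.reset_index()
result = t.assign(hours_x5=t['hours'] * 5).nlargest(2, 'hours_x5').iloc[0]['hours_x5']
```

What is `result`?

75

group by term, min of hours:
term
Fall       8
Spring    10
Summer    15
Name: hours, dtype: int64
reset_index():
     term  hours
0    Fall      8
1  Spring     10
2  Summer     15
add column hours_x5 = t['hours'] * 5:
     term  hours  hours_x5
0    Fall      8        40
1  Spring     10        50
2  Summer     15        75
take 2 rows with largest hours_x5:
     term  hours  hours_x5
2  Summer     15        75
1  Spring     10        50
Reading off the value at position 0, column 'hours_x5', we get 75.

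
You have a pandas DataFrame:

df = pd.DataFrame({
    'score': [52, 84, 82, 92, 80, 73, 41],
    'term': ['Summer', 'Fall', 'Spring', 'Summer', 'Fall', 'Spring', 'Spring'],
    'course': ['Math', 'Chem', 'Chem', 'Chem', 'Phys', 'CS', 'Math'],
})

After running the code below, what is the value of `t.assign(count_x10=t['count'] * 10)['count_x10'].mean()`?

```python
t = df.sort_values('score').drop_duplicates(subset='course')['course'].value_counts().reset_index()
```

sort by score:
   score    term course
6     41  Spring   Math
0     52  Summer   Math
5     73  Spring     CS
4     80    Fall   Phys
2     82  Spring   Chem
1     84    Fall   Chem
3     92  Summer   Chem
drop duplicate course (keep=first):
   score    term course
6     41  Spring   Math
5     73  Spring     CS
4     80    Fall   Phys
2     82  Spring   Chem
value_counts of course:
course
Math    1
CS      1
Phys    1
Chem    1
Name: count, dtype: int64
reset_index():
  course  count
0   Math      1
1     CS      1
2   Phys      1
3   Chem      1
add column count_x10 = t['count'] * 10:
  course  count  count_x10
0   Math      1         10
1     CS      1         10
2   Phys      1         10
3   Chem      1         10
The mean of column 'count_x10' is 10.0.

10.0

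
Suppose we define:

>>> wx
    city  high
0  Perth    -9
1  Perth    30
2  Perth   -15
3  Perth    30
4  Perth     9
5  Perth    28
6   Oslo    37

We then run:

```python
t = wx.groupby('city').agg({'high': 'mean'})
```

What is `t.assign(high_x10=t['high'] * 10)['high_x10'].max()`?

group by city, mean of high:
            high
city            
Oslo   37.000000
Perth  12.166667
add column high_x10 = t['high'] * 10:
            high    high_x10
city                        
Oslo   37.000000  370.000000
Perth  12.166667  121.666667

370.0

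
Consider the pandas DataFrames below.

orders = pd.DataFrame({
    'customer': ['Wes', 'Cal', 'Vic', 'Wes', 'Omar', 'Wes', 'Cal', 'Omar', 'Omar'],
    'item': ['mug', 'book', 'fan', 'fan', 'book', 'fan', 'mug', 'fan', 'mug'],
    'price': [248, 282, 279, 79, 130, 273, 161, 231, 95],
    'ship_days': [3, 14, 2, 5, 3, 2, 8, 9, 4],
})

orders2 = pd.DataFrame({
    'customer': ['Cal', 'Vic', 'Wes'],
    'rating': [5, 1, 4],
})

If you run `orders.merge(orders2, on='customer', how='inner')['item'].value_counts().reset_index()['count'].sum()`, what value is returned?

merge on 'customer' (how='inner') → 6 rows:
  customer  item  price  ship_days  rating
0      Wes   mug    248          3       4
1      Cal  book    282         14       5
2      Vic   fan    279          2       1
3      Wes   fan     79          5       4
4      Wes   fan    273          2       4
5      Cal   mug    161          8       5
value_counts of item:
item
fan     3
mug     2
book    1
Name: count, dtype: int64
reset_index():
   item  count
0   fan      3
1   mug      2
2  book      1
Finally, sum of column 'count' = 6.

6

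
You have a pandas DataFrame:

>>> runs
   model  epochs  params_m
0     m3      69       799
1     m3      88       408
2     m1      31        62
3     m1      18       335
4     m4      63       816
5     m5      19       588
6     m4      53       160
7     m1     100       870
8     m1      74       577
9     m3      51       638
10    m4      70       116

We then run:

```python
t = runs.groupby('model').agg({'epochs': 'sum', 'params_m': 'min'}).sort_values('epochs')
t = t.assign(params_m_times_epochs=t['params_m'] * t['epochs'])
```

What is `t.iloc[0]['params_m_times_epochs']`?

group by model: sum(epochs), min(params_m):
       epochs  params_m
model                  
m1        223        62
m3        208       408
m4        186       116
m5         19       588
sort by epochs:
       epochs  params_m
model                  
m5         19       588
m4        186       116
m3        208       408
m1        223        62
add column params_m_times_epochs = t['params_m'] * t['epochs']:
       epochs  params_m  params_m_times_epochs
model                                         
m5         19       588                  11172
m4        186       116                  21576
m3        208       408                  84864
m1        223        62                  13826

11172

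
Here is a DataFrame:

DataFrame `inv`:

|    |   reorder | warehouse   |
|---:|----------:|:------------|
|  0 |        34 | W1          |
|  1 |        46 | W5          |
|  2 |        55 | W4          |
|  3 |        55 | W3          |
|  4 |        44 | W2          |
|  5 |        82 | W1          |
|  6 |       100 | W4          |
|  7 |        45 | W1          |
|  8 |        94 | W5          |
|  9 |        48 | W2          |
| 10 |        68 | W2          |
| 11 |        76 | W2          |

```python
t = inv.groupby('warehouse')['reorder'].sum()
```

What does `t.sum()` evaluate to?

group by warehouse, sum of reorder:
warehouse
W1    161
W2    236
W3     55
W4    155
W5    140
Name: reorder, dtype: int64
Reading off the sum of the resulting series, we get 747.

747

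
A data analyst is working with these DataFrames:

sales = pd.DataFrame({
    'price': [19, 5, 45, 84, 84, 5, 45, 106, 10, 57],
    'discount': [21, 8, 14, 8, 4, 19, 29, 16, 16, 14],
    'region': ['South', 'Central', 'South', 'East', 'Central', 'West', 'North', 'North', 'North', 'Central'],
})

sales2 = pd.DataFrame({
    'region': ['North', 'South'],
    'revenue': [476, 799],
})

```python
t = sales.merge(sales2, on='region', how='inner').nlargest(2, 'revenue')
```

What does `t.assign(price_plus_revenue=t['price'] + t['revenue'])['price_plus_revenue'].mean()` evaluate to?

merge on 'region' (how='inner') → 5 rows:
   price  discount region  revenue
0     19        21  South      799
1     45        14  South      799
2     45        29  North      476
3    106        16  North      476
4     10        16  North      476
take 2 rows with largest revenue:
   price  discount region  revenue
0     19        21  South      799
1     45        14  South      799
add column price_plus_revenue = t['price'] + t['revenue']:
   price  discount region  revenue  price_plus_revenue
0     19        21  South      799                 818
1     45        14  South      799                 844

831.0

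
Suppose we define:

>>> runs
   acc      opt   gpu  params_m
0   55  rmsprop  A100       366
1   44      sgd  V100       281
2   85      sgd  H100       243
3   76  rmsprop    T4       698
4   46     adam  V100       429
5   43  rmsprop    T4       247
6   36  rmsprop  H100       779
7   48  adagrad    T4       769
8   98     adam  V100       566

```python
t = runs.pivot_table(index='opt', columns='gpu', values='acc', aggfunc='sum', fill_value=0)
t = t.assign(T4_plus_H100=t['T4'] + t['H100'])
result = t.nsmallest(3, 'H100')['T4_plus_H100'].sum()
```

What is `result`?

203

pivot: rows=opt, cols=gpu, sum(acc):
gpu      A100  H100   T4  V100
opt                           
adagrad     0     0   48     0
adam        0     0    0   144
rmsprop    55    36  119     0
sgd         0    85    0    44
add column T4_plus_H100 = t['T4'] + t['H100']:
gpu      A100  H100   T4  V100  T4_plus_H100
opt                                         
adagrad     0     0   48     0            48
adam        0     0    0   144             0
rmsprop    55    36  119     0           155
sgd         0    85    0    44            85
take 3 rows with smallest H100:
gpu      A100  H100   T4  V100  T4_plus_H100
opt                                         
adagrad     0     0   48     0            48
adam        0     0    0   144             0
rmsprop    55    36  119     0           155
Taking the sum of column 'T4_plus_H100' gives 203.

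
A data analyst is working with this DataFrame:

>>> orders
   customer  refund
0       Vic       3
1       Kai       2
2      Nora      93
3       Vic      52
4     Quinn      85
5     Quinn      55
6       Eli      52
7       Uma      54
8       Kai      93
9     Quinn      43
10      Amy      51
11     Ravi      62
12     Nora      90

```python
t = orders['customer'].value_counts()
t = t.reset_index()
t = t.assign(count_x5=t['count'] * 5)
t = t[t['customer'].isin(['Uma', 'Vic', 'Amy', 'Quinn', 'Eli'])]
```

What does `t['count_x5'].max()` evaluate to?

value_counts of customer:
customer
Quinn    3
Vic      2
Kai      2
Nora     2
Eli      1
Uma      1
Amy      1
Ravi     1
Name: count, dtype: int64
reset_index():
  customer  count
0    Quinn      3
1      Vic      2
2      Kai      2
3     Nora      2
4      Eli      1
5      Uma      1
6      Amy      1
7     Ravi      1
add column count_x5 = t['count'] * 5:
  customer  count  count_x5
0    Quinn      3        15
1      Vic      2        10
2      Kai      2        10
3     Nora      2        10
4      Eli      1         5
5      Uma      1         5
6      Amy      1         5
7     Ravi      1         5
filter rows where customer in ['Uma', 'Vic', 'Amy', 'Quinn', 'Eli']:
  customer  count  count_x5
0    Quinn      3        15
1      Vic      2        10
4      Eli      1         5
5      Uma      1         5
6      Amy      1         5
The max of column 'count_x5' is 15.

15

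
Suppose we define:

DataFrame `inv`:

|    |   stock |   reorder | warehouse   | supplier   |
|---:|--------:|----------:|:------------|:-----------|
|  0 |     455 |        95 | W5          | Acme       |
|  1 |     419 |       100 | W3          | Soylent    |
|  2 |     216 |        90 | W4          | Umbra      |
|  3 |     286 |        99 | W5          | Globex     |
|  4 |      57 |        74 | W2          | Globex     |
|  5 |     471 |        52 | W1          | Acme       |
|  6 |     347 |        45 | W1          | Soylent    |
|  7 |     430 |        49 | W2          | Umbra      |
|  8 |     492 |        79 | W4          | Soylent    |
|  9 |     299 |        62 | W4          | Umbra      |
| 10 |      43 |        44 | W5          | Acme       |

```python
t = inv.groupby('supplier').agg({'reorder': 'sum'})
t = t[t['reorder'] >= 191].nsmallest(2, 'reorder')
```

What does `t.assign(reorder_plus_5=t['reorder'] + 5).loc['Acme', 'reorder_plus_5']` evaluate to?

group by supplier, sum of reorder:
          reorder
supplier         
Acme          191
Globex        173
Soylent       224
Umbra         201
filter rows where reorder >= 191:
          reorder
supplier         
Acme          191
Soylent       224
Umbra         201
take 2 rows with smallest reorder:
          reorder
supplier         
Acme          191
Umbra         201
add column reorder_plus_5 = t['reorder'] + 5:
          reorder  reorder_plus_5
supplier                         
Acme          191             196
Umbra         201             206
So loc['Acme', 'reorder_plus_5'] = 196.

196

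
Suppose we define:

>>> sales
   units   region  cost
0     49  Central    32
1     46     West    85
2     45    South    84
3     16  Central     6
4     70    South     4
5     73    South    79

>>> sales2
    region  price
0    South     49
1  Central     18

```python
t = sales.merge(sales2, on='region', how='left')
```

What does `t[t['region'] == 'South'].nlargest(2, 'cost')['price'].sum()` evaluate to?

merge on 'region' (how='left') → 6 rows:
   units   region  cost  price
0     49  Central    32   18.0
1     46     West    85    NaN
2     45    South    84   49.0
3     16  Central     6   18.0
4     70    South     4   49.0
5     73    South    79   49.0
filter rows where region == 'South':
   units region  cost  price
2     45  South    84   49.0
4     70  South     4   49.0
5     73  South    79   49.0
take 2 rows with largest cost:
   units region  cost  price
2     45  South    84   49.0
5     73  South    79   49.0
Taking the sum of column 'price' gives 98.0.

98.0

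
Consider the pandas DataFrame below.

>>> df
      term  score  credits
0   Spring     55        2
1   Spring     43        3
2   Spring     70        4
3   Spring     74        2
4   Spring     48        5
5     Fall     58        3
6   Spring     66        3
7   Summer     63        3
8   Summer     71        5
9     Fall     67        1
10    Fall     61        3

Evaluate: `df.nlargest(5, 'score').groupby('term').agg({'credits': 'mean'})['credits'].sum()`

9.0

take 5 rows with largest score:
     term  score  credits
3  Spring     74        2
8  Summer     71        5
2  Spring     70        4
9    Fall     67        1
6  Spring     66        3
group by term, mean of credits:
        credits
term           
Fall        1.0
Spring      3.0
Summer      5.0
Then the sum of column 'credits': 9.0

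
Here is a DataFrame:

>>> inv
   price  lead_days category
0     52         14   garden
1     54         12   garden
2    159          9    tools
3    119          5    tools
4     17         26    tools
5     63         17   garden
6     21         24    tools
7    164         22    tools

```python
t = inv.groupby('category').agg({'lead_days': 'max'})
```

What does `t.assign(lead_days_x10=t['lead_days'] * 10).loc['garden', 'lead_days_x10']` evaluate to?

group by category, max of lead_days:
          lead_days
category           
garden           17
tools            26
add column lead_days_x10 = t['lead_days'] * 10:
          lead_days  lead_days_x10
category                          
garden           17            170
tools            26            260
So loc['garden', 'lead_days_x10'] = 170.

170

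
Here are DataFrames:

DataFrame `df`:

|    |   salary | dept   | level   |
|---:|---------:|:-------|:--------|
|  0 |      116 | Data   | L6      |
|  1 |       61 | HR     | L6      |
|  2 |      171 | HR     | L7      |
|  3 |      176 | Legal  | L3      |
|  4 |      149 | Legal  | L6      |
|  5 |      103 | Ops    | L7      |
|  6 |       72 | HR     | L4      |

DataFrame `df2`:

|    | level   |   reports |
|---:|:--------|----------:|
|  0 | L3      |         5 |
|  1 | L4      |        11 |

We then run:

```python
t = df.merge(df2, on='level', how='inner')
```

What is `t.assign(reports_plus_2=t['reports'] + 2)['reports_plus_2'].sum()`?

merge on 'level' (how='inner') → 2 rows:
   salary   dept level  reports
0     176  Legal    L3        5
1      72     HR    L4       11
add column reports_plus_2 = t['reports'] + 2:
   salary   dept level  reports  reports_plus_2
0     176  Legal    L3        5               7
1      72     HR    L4       11              13
Finally, sum of column 'reports_plus_2' = 20.

20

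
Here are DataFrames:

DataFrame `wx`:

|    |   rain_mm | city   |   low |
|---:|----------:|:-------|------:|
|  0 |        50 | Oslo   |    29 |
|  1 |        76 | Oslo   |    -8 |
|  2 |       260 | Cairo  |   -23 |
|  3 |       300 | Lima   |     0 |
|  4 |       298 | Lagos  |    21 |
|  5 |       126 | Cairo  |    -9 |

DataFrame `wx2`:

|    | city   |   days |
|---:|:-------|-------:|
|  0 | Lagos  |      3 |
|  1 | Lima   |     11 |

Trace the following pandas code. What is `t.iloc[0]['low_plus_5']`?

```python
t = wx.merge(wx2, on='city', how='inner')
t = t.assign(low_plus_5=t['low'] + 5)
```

5

merge on 'city' (how='inner') → 2 rows:
   rain_mm   city  low  days
0      300   Lima    0    11
1      298  Lagos   21     3
add column low_plus_5 = t['low'] + 5:
   rain_mm   city  low  days  low_plus_5
0      300   Lima    0    11           5
1      298  Lagos   21     3          26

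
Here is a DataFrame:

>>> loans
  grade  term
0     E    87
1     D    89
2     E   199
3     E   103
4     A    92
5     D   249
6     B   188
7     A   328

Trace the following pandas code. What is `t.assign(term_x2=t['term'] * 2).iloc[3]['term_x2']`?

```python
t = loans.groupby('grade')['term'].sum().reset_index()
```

group by grade, sum of term:
grade
A    420
B    188
D    338
E    389
Name: term, dtype: int64
reset_index():
  grade  term
0     A   420
1     B   188
2     D   338
3     E   389
add column term_x2 = t['term'] * 2:
  grade  term  term_x2
0     A   420      840
1     B   188      376
2     D   338      676
3     E   389      778
Reading off the value at position 3, column 'term_x2', we get 778.

778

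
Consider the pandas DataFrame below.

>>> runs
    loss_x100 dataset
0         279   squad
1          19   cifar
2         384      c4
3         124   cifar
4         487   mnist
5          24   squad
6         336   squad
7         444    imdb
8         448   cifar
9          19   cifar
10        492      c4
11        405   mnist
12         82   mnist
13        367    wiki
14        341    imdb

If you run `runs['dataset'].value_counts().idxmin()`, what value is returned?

value_counts of dataset:
dataset
cifar    4
squad    3
mnist    3
c4       2
imdb     2
wiki     1
Name: count, dtype: int64

wiki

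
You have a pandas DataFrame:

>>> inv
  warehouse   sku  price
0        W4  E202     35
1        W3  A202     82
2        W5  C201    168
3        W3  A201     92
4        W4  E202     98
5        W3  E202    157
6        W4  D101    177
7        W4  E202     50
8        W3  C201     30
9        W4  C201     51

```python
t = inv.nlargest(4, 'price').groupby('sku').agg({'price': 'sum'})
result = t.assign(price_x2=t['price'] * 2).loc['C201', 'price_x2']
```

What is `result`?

336

take 4 rows with largest price:
  warehouse   sku  price
6        W4  D101    177
2        W5  C201    168
5        W3  E202    157
4        W4  E202     98
group by sku, sum of price:
      price
sku        
C201    168
D101    177
E202    255
add column price_x2 = t['price'] * 2:
      price  price_x2
sku                  
C201    168       336
D101    177       354
E202    255       510
Then the value at row 'C201', column 'price_x2': 336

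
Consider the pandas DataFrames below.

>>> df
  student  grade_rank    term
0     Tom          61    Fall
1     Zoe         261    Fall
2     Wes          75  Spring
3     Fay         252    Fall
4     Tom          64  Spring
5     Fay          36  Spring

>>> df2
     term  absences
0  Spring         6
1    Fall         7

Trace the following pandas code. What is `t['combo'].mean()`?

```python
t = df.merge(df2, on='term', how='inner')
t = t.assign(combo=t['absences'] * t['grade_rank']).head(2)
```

1127.0

merge on 'term' (how='inner') → 6 rows:
  student  grade_rank    term  absences
0     Tom          61    Fall         7
1     Zoe         261    Fall         7
2     Wes          75  Spring         6
3     Fay         252    Fall         7
4     Tom          64  Spring         6
5     Fay          36  Spring         6
add column combo = t['absences'] * t['grade_rank']:
  student  grade_rank    term  absences  combo
0     Tom          61    Fall         7    427
1     Zoe         261    Fall         7   1827
2     Wes          75  Spring         6    450
3     Fay         252    Fall         7   1764
4     Tom          64  Spring         6    384
5     Fay          36  Spring         6    216
take first 2 rows:
  student  grade_rank  term  absences  combo
0     Tom          61  Fall         7    427
1     Zoe         261  Fall         7   1827
mean of column 'combo' → 1127.0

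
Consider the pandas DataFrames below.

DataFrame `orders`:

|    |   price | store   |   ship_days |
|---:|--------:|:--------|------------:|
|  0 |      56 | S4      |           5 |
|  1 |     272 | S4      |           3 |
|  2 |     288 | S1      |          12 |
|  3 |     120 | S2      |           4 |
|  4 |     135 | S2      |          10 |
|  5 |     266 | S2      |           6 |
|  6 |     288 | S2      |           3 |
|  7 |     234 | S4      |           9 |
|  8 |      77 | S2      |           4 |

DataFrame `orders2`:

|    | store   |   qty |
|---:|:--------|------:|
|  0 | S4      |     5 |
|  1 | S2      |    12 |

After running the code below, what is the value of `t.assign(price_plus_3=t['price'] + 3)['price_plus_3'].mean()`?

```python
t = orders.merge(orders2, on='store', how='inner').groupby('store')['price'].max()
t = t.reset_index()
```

merge on 'store' (how='inner') → 8 rows:
   price store  ship_days  qty
0     56    S4          5    5
1    272    S4          3    5
2    120    S2          4   12
3    135    S2         10   12
4    266    S2          6   12
5    288    S2          3   12
6    234    S4          9    5
7     77    S2          4   12
group by store, max of price:
store
S2    288
S4    272
Name: price, dtype: int64
reset_index():
  store  price
0    S2    288
1    S4    272
add column price_plus_3 = t['price'] + 3:
  store  price  price_plus_3
0    S2    288           291
1    S4    272           275
Hence 283.0.

283.0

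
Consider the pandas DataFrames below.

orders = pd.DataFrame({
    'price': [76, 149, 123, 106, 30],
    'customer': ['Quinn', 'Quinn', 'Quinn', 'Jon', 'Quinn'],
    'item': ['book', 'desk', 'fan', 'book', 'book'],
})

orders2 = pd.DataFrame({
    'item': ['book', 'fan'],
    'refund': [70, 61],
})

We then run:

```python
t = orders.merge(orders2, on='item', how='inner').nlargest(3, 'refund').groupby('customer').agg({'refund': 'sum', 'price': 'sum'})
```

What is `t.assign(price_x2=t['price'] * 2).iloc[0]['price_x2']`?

212

merge on 'item' (how='inner') → 4 rows:
   price customer  item  refund
0     76    Quinn  book      70
1    123    Quinn   fan      61
2    106      Jon  book      70
3     30    Quinn  book      70
take 3 rows with largest refund:
   price customer  item  refund
0     76    Quinn  book      70
2    106      Jon  book      70
3     30    Quinn  book      70
group by customer: sum(refund), sum(price):
          refund  price
customer               
Jon           70    106
Quinn        140    106
add column price_x2 = t['price'] * 2:
          refund  price  price_x2
customer                         
Jon           70    106       212
Quinn        140    106       212
Hence 212.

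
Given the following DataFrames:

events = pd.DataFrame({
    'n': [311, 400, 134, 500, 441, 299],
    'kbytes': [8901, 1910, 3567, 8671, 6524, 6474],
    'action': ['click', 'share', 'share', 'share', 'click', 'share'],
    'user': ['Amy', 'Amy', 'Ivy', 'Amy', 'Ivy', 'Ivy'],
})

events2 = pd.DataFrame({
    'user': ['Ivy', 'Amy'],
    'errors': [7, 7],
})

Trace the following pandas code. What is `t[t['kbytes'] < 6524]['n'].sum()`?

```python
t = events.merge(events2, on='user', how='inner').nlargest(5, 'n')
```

merge on 'user' (how='inner') → 6 rows:
     n  kbytes action user  errors
0  311    8901  click  Amy       7
1  400    1910  share  Amy       7
2  134    3567  share  Ivy       7
3  500    8671  share  Amy       7
4  441    6524  click  Ivy       7
5  299    6474  share  Ivy       7
take 5 rows with largest n:
     n  kbytes action user  errors
3  500    8671  share  Amy       7
4  441    6524  click  Ivy       7
1  400    1910  share  Amy       7
0  311    8901  click  Amy       7
5  299    6474  share  Ivy       7
filter rows where kbytes < 6524:
     n  kbytes action user  errors
1  400    1910  share  Amy       7
5  299    6474  share  Ivy       7
Taking the sum of column 'n' gives 699.

699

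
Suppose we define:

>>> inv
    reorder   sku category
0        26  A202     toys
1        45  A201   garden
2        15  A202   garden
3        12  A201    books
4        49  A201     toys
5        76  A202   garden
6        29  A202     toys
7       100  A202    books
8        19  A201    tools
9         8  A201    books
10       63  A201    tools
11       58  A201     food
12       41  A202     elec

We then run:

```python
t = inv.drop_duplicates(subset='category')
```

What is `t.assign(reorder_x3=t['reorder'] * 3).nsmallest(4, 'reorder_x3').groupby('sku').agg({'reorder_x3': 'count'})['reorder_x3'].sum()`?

drop duplicate category (keep=first):
    reorder   sku category
0        26  A202     toys
1        45  A201   garden
3        12  A201    books
8        19  A201    tools
11       58  A201     food
12       41  A202     elec
add column reorder_x3 = t['reorder'] * 3:
    reorder   sku category  reorder_x3
0        26  A202     toys          78
1        45  A201   garden         135
3        12  A201    books          36
8        19  A201    tools          57
11       58  A201     food         174
12       41  A202     elec         123
take 4 rows with smallest reorder_x3:
    reorder   sku category  reorder_x3
3        12  A201    books          36
8        19  A201    tools          57
0        26  A202     toys          78
12       41  A202     elec         123
group by sku, count of reorder_x3:
      reorder_x3
sku             
A201           2
A202           2
So sum() = 4.

4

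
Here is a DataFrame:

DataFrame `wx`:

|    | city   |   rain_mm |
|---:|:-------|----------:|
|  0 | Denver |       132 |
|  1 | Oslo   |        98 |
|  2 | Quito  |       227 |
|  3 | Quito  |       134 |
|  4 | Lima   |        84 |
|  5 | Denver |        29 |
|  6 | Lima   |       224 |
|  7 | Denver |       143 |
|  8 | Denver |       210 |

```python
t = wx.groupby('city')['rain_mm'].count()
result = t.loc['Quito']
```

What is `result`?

2

group by city, count of rain_mm:
city
Denver    4
Lima      2
Oslo      1
Quito     2
Name: rain_mm, dtype: int64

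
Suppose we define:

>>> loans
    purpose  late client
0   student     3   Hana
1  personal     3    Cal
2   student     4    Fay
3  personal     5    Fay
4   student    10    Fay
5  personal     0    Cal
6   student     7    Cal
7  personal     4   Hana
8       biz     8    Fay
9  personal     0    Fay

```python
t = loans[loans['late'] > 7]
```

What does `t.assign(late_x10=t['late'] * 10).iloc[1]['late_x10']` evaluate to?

filter rows where late > 7:
   purpose  late client
4  student    10    Fay
8      biz     8    Fay
add column late_x10 = t['late'] * 10:
   purpose  late client  late_x10
4  student    10    Fay       100
8      biz     8    Fay        80
value at position 1, column 'late_x10' → 80

80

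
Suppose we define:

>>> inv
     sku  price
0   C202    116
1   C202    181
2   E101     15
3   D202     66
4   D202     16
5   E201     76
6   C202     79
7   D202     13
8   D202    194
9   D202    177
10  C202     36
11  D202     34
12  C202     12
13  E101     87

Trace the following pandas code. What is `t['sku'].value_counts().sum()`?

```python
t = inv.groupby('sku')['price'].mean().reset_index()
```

4

group by sku, mean of price:
sku
C202    84.800000
D202    83.333333
E101    51.000000
E201    76.000000
Name: price, dtype: float64
reset_index():
    sku      price
0  C202  84.800000
1  D202  83.333333
2  E101  51.000000
3  E201  76.000000
value_counts of sku:
sku
C202    1
D202    1
E101    1
E201    1
Name: count, dtype: int64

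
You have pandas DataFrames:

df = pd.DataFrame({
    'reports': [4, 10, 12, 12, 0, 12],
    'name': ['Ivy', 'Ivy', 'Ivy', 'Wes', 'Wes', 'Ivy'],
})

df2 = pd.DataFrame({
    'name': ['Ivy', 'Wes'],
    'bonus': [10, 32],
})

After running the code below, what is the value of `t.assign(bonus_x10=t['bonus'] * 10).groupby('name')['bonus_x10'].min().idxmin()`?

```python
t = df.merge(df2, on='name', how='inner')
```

Ivy

merge on 'name' (how='inner') → 6 rows:
   reports name  bonus
0        4  Ivy     10
1       10  Ivy     10
2       12  Ivy     10
3       12  Wes     32
4        0  Wes     32
5       12  Ivy     10
add column bonus_x10 = t['bonus'] * 10:
   reports name  bonus  bonus_x10
0        4  Ivy     10        100
1       10  Ivy     10        100
2       12  Ivy     10        100
3       12  Wes     32        320
4        0  Wes     32        320
5       12  Ivy     10        100
group by name, min of bonus_x10:
name
Ivy    100
Wes    320
Name: bonus_x10, dtype: int64
Then the label with the smallest value: Ivy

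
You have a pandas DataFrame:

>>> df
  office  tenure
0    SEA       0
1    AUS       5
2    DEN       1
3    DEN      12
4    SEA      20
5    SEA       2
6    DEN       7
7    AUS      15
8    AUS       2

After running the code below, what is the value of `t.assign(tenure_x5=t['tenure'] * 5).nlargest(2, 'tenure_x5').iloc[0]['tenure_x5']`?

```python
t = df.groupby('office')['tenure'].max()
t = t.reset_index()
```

100

group by office, max of tenure:
office
AUS    15
DEN    12
SEA    20
Name: tenure, dtype: int64
reset_index():
  office  tenure
0    AUS      15
1    DEN      12
2    SEA      20
add column tenure_x5 = t['tenure'] * 5:
  office  tenure  tenure_x5
0    AUS      15         75
1    DEN      12         60
2    SEA      20        100
take 2 rows with largest tenure_x5:
  office  tenure  tenure_x5
2    SEA      20        100
0    AUS      15         75
Taking the value at position 0, column 'tenure_x5' gives 100.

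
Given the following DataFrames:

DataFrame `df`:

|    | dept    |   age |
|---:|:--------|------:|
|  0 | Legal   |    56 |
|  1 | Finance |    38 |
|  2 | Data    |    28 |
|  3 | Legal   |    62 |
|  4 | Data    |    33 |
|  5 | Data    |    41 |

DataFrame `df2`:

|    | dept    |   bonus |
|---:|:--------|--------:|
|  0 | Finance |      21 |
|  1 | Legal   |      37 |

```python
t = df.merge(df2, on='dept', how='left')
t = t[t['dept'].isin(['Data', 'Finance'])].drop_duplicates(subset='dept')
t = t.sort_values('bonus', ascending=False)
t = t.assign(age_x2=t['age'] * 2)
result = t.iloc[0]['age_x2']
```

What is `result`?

76

merge on 'dept' (how='left') → 6 rows:
      dept  age  bonus
0    Legal   56   37.0
1  Finance   38   21.0
2     Data   28    NaN
3    Legal   62   37.0
4     Data   33    NaN
5     Data   41    NaN
filter rows where dept in ['Data', 'Finance']:
      dept  age  bonus
1  Finance   38   21.0
2     Data   28    NaN
4     Data   33    NaN
5     Data   41    NaN
drop duplicate dept (keep=first):
      dept  age  bonus
1  Finance   38   21.0
2     Data   28    NaN
sort by bonus descending:
      dept  age  bonus
1  Finance   38   21.0
2     Data   28    NaN
add column age_x2 = t['age'] * 2:
      dept  age  bonus  age_x2
1  Finance   38   21.0      76
2     Data   28    NaN      56
So iloc[0]['age_x2'] = 76.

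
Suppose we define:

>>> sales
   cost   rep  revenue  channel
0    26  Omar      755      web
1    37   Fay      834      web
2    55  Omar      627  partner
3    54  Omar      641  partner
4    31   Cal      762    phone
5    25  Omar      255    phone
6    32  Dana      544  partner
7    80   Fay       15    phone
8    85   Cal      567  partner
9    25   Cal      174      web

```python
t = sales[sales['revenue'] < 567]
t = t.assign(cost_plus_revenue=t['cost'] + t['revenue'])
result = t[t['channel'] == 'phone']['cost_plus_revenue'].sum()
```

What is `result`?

filter rows where revenue < 567:
   cost   rep  revenue  channel
5    25  Omar      255    phone
6    32  Dana      544  partner
7    80   Fay       15    phone
9    25   Cal      174      web
add column cost_plus_revenue = t['cost'] + t['revenue']:
   cost   rep  revenue  channel  cost_plus_revenue
5    25  Omar      255    phone                280
6    32  Dana      544  partner                576
7    80   Fay       15    phone                 95
9    25   Cal      174      web                199
filter rows where channel == 'phone':
   cost   rep  revenue channel  cost_plus_revenue
5    25  Omar      255   phone                280
7    80   Fay       15   phone                 95
Taking the sum of column 'cost_plus_revenue' gives 375.

375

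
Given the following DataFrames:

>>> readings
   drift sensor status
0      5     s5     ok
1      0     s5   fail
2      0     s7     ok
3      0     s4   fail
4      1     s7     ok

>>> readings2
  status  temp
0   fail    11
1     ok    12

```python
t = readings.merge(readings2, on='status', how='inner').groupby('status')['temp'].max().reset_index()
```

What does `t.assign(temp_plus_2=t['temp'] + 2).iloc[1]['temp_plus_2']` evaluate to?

14

merge on 'status' (how='inner') → 5 rows:
   drift sensor status  temp
0      5     s5     ok    12
1      0     s5   fail    11
2      0     s7     ok    12
3      0     s4   fail    11
4      1     s7     ok    12
group by status, max of temp:
status
fail    11
ok      12
Name: temp, dtype: int64
reset_index():
  status  temp
0   fail    11
1     ok    12
add column temp_plus_2 = t['temp'] + 2:
  status  temp  temp_plus_2
0   fail    11           13
1     ok    12           14
Hence 14.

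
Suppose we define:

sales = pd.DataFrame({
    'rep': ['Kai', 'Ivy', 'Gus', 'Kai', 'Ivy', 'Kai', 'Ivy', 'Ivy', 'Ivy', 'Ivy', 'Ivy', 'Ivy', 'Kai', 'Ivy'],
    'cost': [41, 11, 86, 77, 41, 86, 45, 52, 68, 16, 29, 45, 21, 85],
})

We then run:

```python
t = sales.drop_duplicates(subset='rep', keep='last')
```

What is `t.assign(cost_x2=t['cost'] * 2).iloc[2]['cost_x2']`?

170

drop duplicate rep (keep=last):
    rep  cost
2   Gus    86
12  Kai    21
13  Ivy    85
add column cost_x2 = t['cost'] * 2:
    rep  cost  cost_x2
2   Gus    86      172
12  Kai    21       42
13  Ivy    85      170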